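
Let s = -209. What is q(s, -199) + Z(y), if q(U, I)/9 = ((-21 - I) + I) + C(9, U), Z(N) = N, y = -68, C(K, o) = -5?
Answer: -302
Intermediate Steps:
q(U, I) = -234 (q(U, I) = 9*(((-21 - I) + I) - 5) = 9*(-21 - 5) = 9*(-26) = -234)
q(s, -199) + Z(y) = -234 - 68 = -302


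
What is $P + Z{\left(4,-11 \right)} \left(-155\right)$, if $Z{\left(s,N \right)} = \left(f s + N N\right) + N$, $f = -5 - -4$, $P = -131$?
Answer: $-16561$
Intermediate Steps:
$f = -1$ ($f = -5 + 4 = -1$)
$Z{\left(s,N \right)} = N + N^{2} - s$ ($Z{\left(s,N \right)} = \left(- s + N N\right) + N = \left(- s + N^{2}\right) + N = \left(N^{2} - s\right) + N = N + N^{2} - s$)
$P + Z{\left(4,-11 \right)} \left(-155\right) = -131 + \left(-11 + \left(-11\right)^{2} - 4\right) \left(-155\right) = -131 + \left(-11 + 121 - 4\right) \left(-155\right) = -131 + 106 \left(-155\right) = -131 - 16430 = -16561$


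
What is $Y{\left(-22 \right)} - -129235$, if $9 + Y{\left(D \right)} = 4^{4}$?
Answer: $129482$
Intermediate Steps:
$Y{\left(D \right)} = 247$ ($Y{\left(D \right)} = -9 + 4^{4} = -9 + 256 = 247$)
$Y{\left(-22 \right)} - -129235 = 247 - -129235 = 247 + 129235 = 129482$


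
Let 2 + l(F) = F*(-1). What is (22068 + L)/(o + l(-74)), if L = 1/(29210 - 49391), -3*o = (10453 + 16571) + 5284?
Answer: -445354307/215882884 ≈ -2.0629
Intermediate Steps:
o = -32308/3 (o = -((10453 + 16571) + 5284)/3 = -(27024 + 5284)/3 = -⅓*32308 = -32308/3 ≈ -10769.)
l(F) = -2 - F (l(F) = -2 + F*(-1) = -2 - F)
L = -1/20181 (L = 1/(-20181) = -1/20181 ≈ -4.9552e-5)
(22068 + L)/(o + l(-74)) = (22068 - 1/20181)/(-32308/3 + (-2 - 1*(-74))) = 445354307/(20181*(-32308/3 + (-2 + 74))) = 445354307/(20181*(-32308/3 + 72)) = 445354307/(20181*(-32092/3)) = (445354307/20181)*(-3/32092) = -445354307/215882884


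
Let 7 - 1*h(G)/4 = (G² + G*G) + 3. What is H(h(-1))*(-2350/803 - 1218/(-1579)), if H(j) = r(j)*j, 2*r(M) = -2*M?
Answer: 174886144/1267937 ≈ 137.93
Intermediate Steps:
r(M) = -M (r(M) = (-2*M)/2 = -M)
h(G) = 16 - 8*G² (h(G) = 28 - 4*((G² + G*G) + 3) = 28 - 4*((G² + G²) + 3) = 28 - 4*(2*G² + 3) = 28 - 4*(3 + 2*G²) = 28 + (-12 - 8*G²) = 16 - 8*G²)
H(j) = -j² (H(j) = (-j)*j = -j²)
H(h(-1))*(-2350/803 - 1218/(-1579)) = (-(16 - 8*(-1)²)²)*(-2350/803 - 1218/(-1579)) = (-(16 - 8*1)²)*(-2350*1/803 - 1218*(-1/1579)) = (-(16 - 8)²)*(-2350/803 + 1218/1579) = -1*8²*(-2732596/1267937) = -1*64*(-2732596/1267937) = -64*(-2732596/1267937) = 174886144/1267937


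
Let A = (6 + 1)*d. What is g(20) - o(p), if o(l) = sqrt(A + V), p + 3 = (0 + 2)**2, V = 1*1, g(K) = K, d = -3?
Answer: 20 - 2*I*sqrt(5) ≈ 20.0 - 4.4721*I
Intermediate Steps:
V = 1
A = -21 (A = (6 + 1)*(-3) = 7*(-3) = -21)
p = 1 (p = -3 + (0 + 2)**2 = -3 + 2**2 = -3 + 4 = 1)
o(l) = 2*I*sqrt(5) (o(l) = sqrt(-21 + 1) = sqrt(-20) = 2*I*sqrt(5))
g(20) - o(p) = 20 - 2*I*sqrt(5)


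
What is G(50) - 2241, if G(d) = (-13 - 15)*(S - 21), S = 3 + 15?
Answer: -2157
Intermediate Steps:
S = 18
G(d) = 84 (G(d) = (-13 - 15)*(18 - 21) = -28*(-3) = 84)
G(50) - 2241 = 84 - 2241 = -2157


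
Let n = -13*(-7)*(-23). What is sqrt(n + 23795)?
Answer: sqrt(21702) ≈ 147.32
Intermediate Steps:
n = -2093 (n = 91*(-23) = -2093)
sqrt(n + 23795) = sqrt(-2093 + 23795) = sqrt(21702)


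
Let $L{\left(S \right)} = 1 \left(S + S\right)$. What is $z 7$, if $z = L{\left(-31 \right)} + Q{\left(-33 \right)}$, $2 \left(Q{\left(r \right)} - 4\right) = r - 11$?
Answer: $-560$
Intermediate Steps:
$Q{\left(r \right)} = - \frac{3}{2} + \frac{r}{2}$ ($Q{\left(r \right)} = 4 + \frac{r - 11}{2} = 4 + \frac{-11 + r}{2} = 4 + \left(- \frac{11}{2} + \frac{r}{2}\right) = - \frac{3}{2} + \frac{r}{2}$)
$L{\left(S \right)} = 2 S$ ($L{\left(S \right)} = 1 \cdot 2 S = 2 S$)
$z = -80$ ($z = 2 \left(-31\right) + \left(- \frac{3}{2} + \frac{1}{2} \left(-33\right)\right) = -62 - 18 = -80$)
$z 7 = \left(-80\right) 7 = -560$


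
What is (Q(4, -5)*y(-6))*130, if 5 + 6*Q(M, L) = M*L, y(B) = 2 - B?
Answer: -13000/3 ≈ -4333.3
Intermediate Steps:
Q(M, L) = -⅚ + L*M/6 (Q(M, L) = -⅚ + (M*L)/6 = -⅚ + (L*M)/6 = -⅚ + L*M/6)
(Q(4, -5)*y(-6))*130 = ((-⅚ + (⅙)*(-5)*4)*(2 - 1*(-6)))*130 = ((-⅚ - 10/3)*(2 + 6))*130 = -25/6*8*130 = -100/3*130 = -13000/3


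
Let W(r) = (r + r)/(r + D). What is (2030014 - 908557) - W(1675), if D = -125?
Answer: 34765100/31 ≈ 1.1215e+6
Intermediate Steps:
W(r) = 2*r/(-125 + r) (W(r) = (r + r)/(r - 125) = (2*r)/(-125 + r) = 2*r/(-125 + r))
(2030014 - 908557) - W(1675) = (2030014 - 908557) - 2*1675/(-125 + 1675) = 1121457 - 2*1675/1550 = 1121457 - 1*67/31 = 1121457 - 67/31 = 34765100/31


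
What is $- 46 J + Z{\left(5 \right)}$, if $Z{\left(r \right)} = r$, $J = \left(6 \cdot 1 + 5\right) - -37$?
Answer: $-2203$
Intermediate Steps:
$J = 48$ ($J = \left(6 + 5\right) + 37 = 11 + 37 = 48$)
$- 46 J + Z{\left(5 \right)} = \left(-46\right) 48 + 5 = -2208 + 5 = -2203$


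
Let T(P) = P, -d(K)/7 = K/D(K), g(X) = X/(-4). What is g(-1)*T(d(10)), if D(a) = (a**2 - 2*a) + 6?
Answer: -35/172 ≈ -0.20349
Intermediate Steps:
g(X) = -X/4 (g(X) = X*(-1/4) = -X/4)
D(a) = 6 + a**2 - 2*a
d(K) = -7*K/(6 + K**2 - 2*K)
g(-1)*T(d(10)) = (-1/4*(-1))*(-7*10/(6 + 10**2 - 2*10)) = (-7*10/(6 + 100 - 20))/4 = (-7*10/86)/4 = (-7*10*1/86)/4 = (1/4)*(-35/43) = -35/172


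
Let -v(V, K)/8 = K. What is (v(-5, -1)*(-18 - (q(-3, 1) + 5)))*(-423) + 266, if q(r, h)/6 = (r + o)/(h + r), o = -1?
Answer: 118706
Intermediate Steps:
v(V, K) = -8*K
q(r, h) = 6*(-1 + r)/(h + r) (q(r, h) = 6*((r - 1)/(h + r)) = 6*((-1 + r)/(h + r)) = 6*(-1 + r)/(h + r))
(v(-5, -1)*(-18 - (q(-3, 1) + 5)))*(-423) + 266 = ((-8*(-1))*(-18 - (6*(-1 - 3)/(1 - 3) + 5)))*(-423) + 266 = (8*(-18 - (6*(-4)/(-2) + 5)))*(-423) + 266 = (8*(-18 - (6*(-½)*(-4) + 5)))*(-423) + 266 = (8*(-18 - (12 + 5)))*(-423) + 266 = (8*(-18 - 1*17))*(-423) + 266 = (8*(-18 - 17))*(-423) + 266 = (8*(-35))*(-423) + 266 = -280*(-423) + 266 = 118440 + 266 = 118706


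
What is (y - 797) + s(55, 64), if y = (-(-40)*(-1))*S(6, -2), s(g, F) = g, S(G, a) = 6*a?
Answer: -262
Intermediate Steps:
y = 480 (y = (-(-40)*(-1))*(6*(-2)) = -8*5*(-12) = -40*(-12) = 480)
(y - 797) + s(55, 64) = (480 - 797) + 55 = -317 + 55 = -262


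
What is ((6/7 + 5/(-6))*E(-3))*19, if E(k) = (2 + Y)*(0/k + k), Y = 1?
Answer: -57/14 ≈ -4.0714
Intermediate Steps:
E(k) = 3*k (E(k) = (2 + 1)*(0/k + k) = 3*(0 + k) = 3*k)
((6/7 + 5/(-6))*E(-3))*19 = ((6/7 + 5/(-6))*(3*(-3)))*19 = ((6*(1/7) + 5*(-1/6))*(-9))*19 = ((6/7 - 5/6)*(-9))*19 = ((1/42)*(-9))*19 = -3/14*19 = -57/14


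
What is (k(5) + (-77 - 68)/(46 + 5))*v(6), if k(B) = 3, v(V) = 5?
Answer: 40/51 ≈ 0.78431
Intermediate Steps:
(k(5) + (-77 - 68)/(46 + 5))*v(6) = (3 + (-77 - 68)/(46 + 5))*5 = (3 - 145/51)*5 = (8/51)*5 = 40/51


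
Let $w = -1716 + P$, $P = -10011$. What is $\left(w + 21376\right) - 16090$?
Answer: $-6441$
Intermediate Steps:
$w = -11727$ ($w = -1716 - 10011 = -11727$)
$\left(w + 21376\right) - 16090 = \left(-11727 + 21376\right) - 16090 = 9649 - 16090 = -6441$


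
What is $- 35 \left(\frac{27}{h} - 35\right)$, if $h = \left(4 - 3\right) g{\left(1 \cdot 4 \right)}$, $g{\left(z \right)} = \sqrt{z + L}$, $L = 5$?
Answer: $910$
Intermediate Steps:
$g{\left(z \right)} = \sqrt{5 + z}$ ($g{\left(z \right)} = \sqrt{z + 5} = \sqrt{5 + z}$)
$h = 3$ ($h = \left(4 - 3\right) \sqrt{5 + 1 \cdot 4} = 1 \sqrt{5 + 4} = 1 \sqrt{9} = 1 \cdot 3 = 3$)
$- 35 \left(\frac{27}{h} - 35\right) = - 35 \left(\frac{27}{3} - 35\right) = - 35 \left(27 \cdot \frac{1}{3} - 35\right) = - 35 \left(9 - 35\right) = \left(-35\right) \left(-26\right) = 910$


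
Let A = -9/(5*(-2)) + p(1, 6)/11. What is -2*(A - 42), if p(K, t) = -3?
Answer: 4551/55 ≈ 82.745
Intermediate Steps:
A = 69/110 (A = -9/(5*(-2)) - 3/11 = -9/(-10) - 3*1/11 = -9*(-⅒) - 3/11 = 9/10 - 3/11 = 69/110 ≈ 0.62727)
-2*(A - 42) = -2*(69/110 - 42) = -2*(-4551/110) = 4551/55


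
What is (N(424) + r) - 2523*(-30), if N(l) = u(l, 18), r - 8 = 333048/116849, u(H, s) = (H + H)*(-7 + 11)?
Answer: 9241920458/116849 ≈ 79093.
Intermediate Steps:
u(H, s) = 8*H (u(H, s) = (2*H)*4 = 8*H)
r = 1267840/116849 (r = 8 + 333048/116849 = 1267840/116849 ≈ 10.850)
N(l) = 8*l
(N(424) + r) - 2523*(-30) = (8*424 + 1267840/116849) - 2523*(-30) = (3392 + 1267840/116849) + 75690 = 397619648/116849 + 75690 = 9241920458/116849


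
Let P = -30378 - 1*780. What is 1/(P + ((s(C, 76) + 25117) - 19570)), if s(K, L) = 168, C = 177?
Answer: -1/25443 ≈ -3.9304e-5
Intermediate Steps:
P = -31158 (P = -30378 - 780 = -31158)
1/(P + ((s(C, 76) + 25117) - 19570)) = 1/(-31158 + ((168 + 25117) - 19570)) = 1/(-31158 + (25285 - 19570)) = 1/(-31158 + 5715) = 1/(-25443) = -1/25443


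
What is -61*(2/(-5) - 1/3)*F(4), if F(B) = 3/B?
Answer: 671/20 ≈ 33.550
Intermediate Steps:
-61*(2/(-5) - 1/3)*F(4) = -61*(2/(-5) - 1/3)*3/4 = -61*(2*(-⅕) - 1*⅓)*3*(¼) = -61*(-⅖ - ⅓)*3/4 = -(-671)*3/(15*4) = -61*(-11/20) = 671/20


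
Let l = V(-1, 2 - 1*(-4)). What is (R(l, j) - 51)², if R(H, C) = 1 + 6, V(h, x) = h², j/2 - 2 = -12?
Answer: 1936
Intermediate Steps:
j = -20 (j = 4 + 2*(-12) = 4 - 24 = -20)
l = 1 (l = (-1)² = 1)
R(H, C) = 7
(R(l, j) - 51)² = (7 - 51)² = (-44)² = 1936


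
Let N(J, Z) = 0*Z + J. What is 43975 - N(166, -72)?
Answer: 43809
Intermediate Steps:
N(J, Z) = J (N(J, Z) = 0 + J = J)
43975 - N(166, -72) = 43975 - 1*166 = 43975 - 166 = 43809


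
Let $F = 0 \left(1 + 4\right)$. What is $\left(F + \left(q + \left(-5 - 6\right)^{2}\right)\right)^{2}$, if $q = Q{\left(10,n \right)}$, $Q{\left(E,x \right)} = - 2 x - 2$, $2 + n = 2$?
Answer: $14161$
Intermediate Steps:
$n = 0$ ($n = -2 + 2 = 0$)
$Q{\left(E,x \right)} = -2 - 2 x$
$q = -2$ ($q = -2 - 0 = -2 + 0 = -2$)
$F = 0$ ($F = 0 \cdot 5 = 0$)
$\left(F + \left(q + \left(-5 - 6\right)^{2}\right)\right)^{2} = \left(0 - \left(2 - \left(-5 - 6\right)^{2}\right)\right)^{2} = \left(0 - \left(2 - \left(-11\right)^{2}\right)\right)^{2} = \left(0 + \left(-2 + 121\right)\right)^{2} = \left(0 + 119\right)^{2} = 119^{2} = 14161$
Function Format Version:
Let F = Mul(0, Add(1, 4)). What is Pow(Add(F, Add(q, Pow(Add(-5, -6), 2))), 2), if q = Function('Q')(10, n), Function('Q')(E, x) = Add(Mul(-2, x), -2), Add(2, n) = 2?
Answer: 14161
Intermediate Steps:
n = 0 (n = Add(-2, 2) = 0)
Function('Q')(E, x) = Add(-2, Mul(-2, x))
q = -2 (q = Add(-2, Mul(-2, 0)) = Add(-2, 0) = -2)
F = 0 (F = Mul(0, 5) = 0)
Pow(Add(F, Add(q, Pow(Add(-5, -6), 2))), 2) = Pow(Add(0, Add(-2, Pow(Add(-5, -6), 2))), 2) = Pow(Add(0, Add(-2, Pow(-11, 2))), 2) = Pow(Add(0, Add(-2, 121)), 2) = Pow(Add(0, 119), 2) = Pow(119, 2) = 14161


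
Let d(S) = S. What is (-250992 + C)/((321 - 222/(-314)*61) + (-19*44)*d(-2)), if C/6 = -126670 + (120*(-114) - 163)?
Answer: -85884495/159836 ≈ -537.33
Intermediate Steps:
C = -843078 (C = 6*(-126670 + (120*(-114) - 163)) = 6*(-126670 + (-13680 - 163)) = 6*(-126670 - 13843) = 6*(-140513) = -843078)
(-250992 + C)/((321 - 222/(-314)*61) + (-19*44)*d(-2)) = (-250992 - 843078)/((321 - 222/(-314)*61) - 19*44*(-2)) = -1094070/((321 - 222*(-1/314)*61) - 836*(-2)) = -1094070/((321 + (111/157)*61) + 1672) = -1094070/((321 + 6771/157) + 1672) = -1094070/(57168/157 + 1672) = -1094070/319672/157 = -1094070*157/319672 = -85884495/159836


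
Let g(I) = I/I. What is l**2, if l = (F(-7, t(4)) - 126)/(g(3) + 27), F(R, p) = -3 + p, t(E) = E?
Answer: 15625/784 ≈ 19.930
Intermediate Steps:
g(I) = 1
l = -125/28 (l = ((-3 + 4) - 126)/(1 + 27) = (1 - 126)/28 = -125*1/28 = -125/28 ≈ -4.4643)
l**2 = (-125/28)**2 = 15625/784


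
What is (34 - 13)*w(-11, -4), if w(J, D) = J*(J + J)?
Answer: 5082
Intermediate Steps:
w(J, D) = 2*J² (w(J, D) = J*(2*J) = 2*J²)
(34 - 13)*w(-11, -4) = (34 - 13)*(2*(-11)²) = 21*(2*121) = 21*242 = 5082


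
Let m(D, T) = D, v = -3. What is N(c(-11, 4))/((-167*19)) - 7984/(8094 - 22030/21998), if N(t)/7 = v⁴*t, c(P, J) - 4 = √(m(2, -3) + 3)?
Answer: -480525991556/282444249143 - 567*√5/3173 ≈ -2.1009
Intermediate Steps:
c(P, J) = 4 + √5 (c(P, J) = 4 + √(2 + 3) = 4 + √5)
N(t) = 567*t (N(t) = 7*((-3)⁴*t) = 7*(81*t) = 567*t)
N(c(-11, 4))/((-167*19)) - 7984/(8094 - 22030/21998) = (567*(4 + √5))/((-167*19)) - 7984/(8094 - 22030/21998) = (2268 + 567*√5)/(-3173) - 7984/(8094 - 22030*1/21998) = (2268 + 567*√5)*(-1/3173) - 7984/(8094 - 11015/10999) = (-2268/3173 - 567*√5/3173) - 7984/89014891/10999 = (-2268/3173 - 567*√5/3173) - 7984*10999/89014891 = (-2268/3173 - 567*√5/3173) - 87816016/89014891 = -480525991556/282444249143 - 567*√5/3173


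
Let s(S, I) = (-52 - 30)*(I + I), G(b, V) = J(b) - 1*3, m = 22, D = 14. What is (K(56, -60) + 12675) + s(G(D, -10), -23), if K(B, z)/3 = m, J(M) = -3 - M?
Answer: 16513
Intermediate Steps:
K(B, z) = 66 (K(B, z) = 3*22 = 66)
G(b, V) = -6 - b (G(b, V) = (-3 - b) - 1*3 = (-3 - b) - 3 = -6 - b)
s(S, I) = -164*I
(K(56, -60) + 12675) + s(G(D, -10), -23) = (66 + 12675) - 164*(-23) = 12741 + 3772 = 16513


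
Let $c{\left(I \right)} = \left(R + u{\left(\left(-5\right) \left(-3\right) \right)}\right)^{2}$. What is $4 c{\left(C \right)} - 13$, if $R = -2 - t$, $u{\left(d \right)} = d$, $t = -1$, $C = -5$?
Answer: $771$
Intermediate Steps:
$R = -1$ ($R = -2 - -1 = -2 + 1 = -1$)
$c{\left(I \right)} = 196$ ($c{\left(I \right)} = \left(-1 - -15\right)^{2} = \left(-1 + 15\right)^{2} = 14^{2} = 196$)
$4 c{\left(C \right)} - 13 = 4 \cdot 196 - 13 = 784 - 13 = 771$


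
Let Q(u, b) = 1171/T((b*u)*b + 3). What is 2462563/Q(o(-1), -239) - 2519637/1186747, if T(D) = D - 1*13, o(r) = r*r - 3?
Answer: -333894532434094299/1389680737 ≈ -2.4027e+8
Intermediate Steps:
o(r) = -3 + r² (o(r) = r² - 3 = -3 + r²)
T(D) = -13 + D (T(D) = D - 13 = -13 + D)
Q(u, b) = 1171/(-10 + u*b²) (Q(u, b) = 1171/(-13 + ((b*u)*b + 3)) = 1171/(-13 + (u*b² + 3)) = 1171/(-13 + (3 + u*b²)) = 1171/(-10 + u*b²))
2462563/Q(o(-1), -239) - 2519637/1186747 = 2462563/((1171/(-10 + (-3 + (-1)²)*(-239)²))) - 2519637/1186747 = 2462563/((1171/(-10 + (-3 + 1)*57121))) - 2519637*1/1186747 = 2462563/((1171/(-10 - 2*57121))) - 2519637/1186747 = 2462563/((1171/(-10 - 114242))) - 2519637/1186747 = 2462563/((1171/(-114252))) - 2519637/1186747 = 2462563/((1171*(-1/114252))) - 2519637/1186747 = 2462563/(-1171/114252) - 2519637/1186747 = 2462563*(-114252/1171) - 2519637/1186747 = -281352747876/1171 - 2519637/1186747 = -333894532434094299/1389680737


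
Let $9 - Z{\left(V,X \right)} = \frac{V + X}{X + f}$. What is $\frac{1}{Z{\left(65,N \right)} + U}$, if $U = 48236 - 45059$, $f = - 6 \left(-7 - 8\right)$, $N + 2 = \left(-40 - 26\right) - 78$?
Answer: $\frac{56}{178335} \approx 0.00031402$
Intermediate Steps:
$N = -146$ ($N = -2 - 144 = -146$)
$f = 90$ ($f = \left(-6\right) \left(-15\right) = 90$)
$Z{\left(V,X \right)} = 9 - \frac{V + X}{90 + X}$ ($Z{\left(V,X \right)} = 9 - \frac{V + X}{X + 90} = 9 - \frac{V + X}{90 + X}$)
$U = 3177$
$\frac{1}{Z{\left(65,N \right)} + U} = \frac{1}{\frac{810 - 65 + 8 \left(-146\right)}{90 - 146} + 3177} = \frac{1}{\frac{810 - 65 - 1168}{-56} + 3177} = \frac{1}{\left(- \frac{1}{56}\right) \left(-423\right) + 3177} = \frac{1}{\frac{423}{56} + 3177} = \frac{1}{\frac{178335}{56}} = \frac{56}{178335}$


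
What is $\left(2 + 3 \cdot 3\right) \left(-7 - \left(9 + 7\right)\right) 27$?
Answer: $-6831$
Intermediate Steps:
$\left(2 + 3 \cdot 3\right) \left(-7 - \left(9 + 7\right)\right) 27 = \left(2 + 9\right) \left(-7 - 16\right) 27 = 11 \left(-7 - 16\right) 27 = 11 \left(-23\right) 27 = \left(-253\right) 27 = -6831$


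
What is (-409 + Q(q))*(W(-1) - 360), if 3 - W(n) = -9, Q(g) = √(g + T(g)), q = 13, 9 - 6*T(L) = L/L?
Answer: 142332 - 116*√129 ≈ 1.4101e+5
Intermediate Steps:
T(L) = 4/3 (T(L) = 3/2 - L/(6*L) = 3/2 - ⅙*1 = 3/2 - ⅙ = 4/3)
Q(g) = √(4/3 + g) (Q(g) = √(g + 4/3) = √(4/3 + g))
W(n) = 12 (W(n) = 3 - 1*(-9) = 3 + 9 = 12)
(-409 + Q(q))*(W(-1) - 360) = (-409 + √(12 + 9*13)/3)*(12 - 360) = (-409 + √(12 + 117)/3)*(-348) = (-409 + √129/3)*(-348) = 142332 - 116*√129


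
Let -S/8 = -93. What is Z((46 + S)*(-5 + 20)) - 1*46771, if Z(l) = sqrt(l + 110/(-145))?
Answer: -46771 + 2*sqrt(2491303)/29 ≈ -46662.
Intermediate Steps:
S = 744 (S = -8*(-93) = 744)
Z(l) = sqrt(-22/29 + l) (Z(l) = sqrt(l + 110*(-1/145)) = sqrt(l - 22/29) = sqrt(-22/29 + l))
Z((46 + S)*(-5 + 20)) - 1*46771 = sqrt(-638 + 841*((46 + 744)*(-5 + 20)))/29 - 1*46771 = sqrt(-638 + 841*(790*15))/29 - 46771 = sqrt(-638 + 841*11850)/29 - 46771 = sqrt(-638 + 9965850)/29 - 46771 = sqrt(9965212)/29 - 46771 = (2*sqrt(2491303))/29 - 46771 = 2*sqrt(2491303)/29 - 46771 = -46771 + 2*sqrt(2491303)/29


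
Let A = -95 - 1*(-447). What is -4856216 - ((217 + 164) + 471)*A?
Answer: -5156120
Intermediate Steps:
A = 352 (A = -95 + 447 = 352)
-4856216 - ((217 + 164) + 471)*A = -4856216 - ((217 + 164) + 471)*352 = -4856216 - (381 + 471)*352 = -4856216 - 852*352 = -4856216 - 1*299904 = -4856216 - 299904 = -5156120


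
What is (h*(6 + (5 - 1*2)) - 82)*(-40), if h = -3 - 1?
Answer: 4720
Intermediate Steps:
h = -4
(h*(6 + (5 - 1*2)) - 82)*(-40) = (-4*(6 + (5 - 1*2)) - 82)*(-40) = (-4*(6 + (5 - 2)) - 82)*(-40) = (-4*(6 + 3) - 82)*(-40) = (-4*9 - 82)*(-40) = (-36 - 82)*(-40) = -118*(-40) = 4720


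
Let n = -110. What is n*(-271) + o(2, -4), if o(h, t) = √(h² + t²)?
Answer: 29810 + 2*√5 ≈ 29814.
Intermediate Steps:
n*(-271) + o(2, -4) = -110*(-271) + √(2² + (-4)²) = 29810 + √(4 + 16) = 29810 + √20 = 29810 + 2*√5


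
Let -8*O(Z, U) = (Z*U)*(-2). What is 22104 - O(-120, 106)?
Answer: 25284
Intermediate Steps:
O(Z, U) = U*Z/4 (O(Z, U) = -Z*U*(-2)/8 = -U*Z*(-2)/8 = -(-1)*U*Z/4 = U*Z/4)
22104 - O(-120, 106) = 22104 - 106*(-120)/4 = 22104 - 1*(-3180) = 22104 + 3180 = 25284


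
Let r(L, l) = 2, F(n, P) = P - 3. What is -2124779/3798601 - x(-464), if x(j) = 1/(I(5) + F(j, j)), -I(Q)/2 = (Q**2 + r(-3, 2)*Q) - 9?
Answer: -1098961700/1971473919 ≈ -0.55743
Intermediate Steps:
F(n, P) = -3 + P
I(Q) = 18 - 4*Q - 2*Q**2 (I(Q) = -2*((Q**2 + 2*Q) - 9) = -2*(-9 + Q**2 + 2*Q) = 18 - 4*Q - 2*Q**2)
x(j) = 1/(-55 + j) (x(j) = 1/((18 - 4*5 - 2*5**2) + (-3 + j)) = 1/((18 - 20 - 2*25) + (-3 + j)) = 1/((18 - 20 - 50) + (-3 + j)) = 1/(-52 + (-3 + j)) = 1/(-55 + j))
-2124779/3798601 - x(-464) = -2124779/3798601 - 1/(-55 - 464) = -2124779*1/3798601 - 1/(-519) = -2124779/3798601 - 1*(-1/519) = -2124779/3798601 + 1/519 = -1098961700/1971473919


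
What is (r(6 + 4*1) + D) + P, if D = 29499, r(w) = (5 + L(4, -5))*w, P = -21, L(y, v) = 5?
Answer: 29578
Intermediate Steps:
r(w) = 10*w (r(w) = (5 + 5)*w = 10*w)
(r(6 + 4*1) + D) + P = (10*(6 + 4*1) + 29499) - 21 = (10*(6 + 4) + 29499) - 21 = (10*10 + 29499) - 21 = (100 + 29499) - 21 = 29599 - 21 = 29578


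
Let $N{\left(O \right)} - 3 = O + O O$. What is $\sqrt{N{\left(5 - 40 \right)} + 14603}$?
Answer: $2 \sqrt{3949} \approx 125.68$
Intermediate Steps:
$N{\left(O \right)} = 3 + O + O^{2}$ ($N{\left(O \right)} = 3 + \left(O + O O\right) = 3 + \left(O + O^{2}\right) = 3 + O + O^{2}$)
$\sqrt{N{\left(5 - 40 \right)} + 14603} = \sqrt{\left(3 + \left(5 - 40\right) + \left(5 - 40\right)^{2}\right) + 14603} = \sqrt{\left(3 - 35 + \left(-35\right)^{2}\right) + 14603} = \sqrt{\left(3 - 35 + 1225\right) + 14603} = \sqrt{1193 + 14603} = \sqrt{15796} = 2 \sqrt{3949}$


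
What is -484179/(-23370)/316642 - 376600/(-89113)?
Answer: 928951450602409/219809795473340 ≈ 4.2262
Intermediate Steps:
-484179/(-23370)/316642 - 376600/(-89113) = -484179*(-1/23370)*(1/316642) - 376600*(-1/89113) = (161393/7790)*(1/316642) + 376600/89113 = 161393/2466641180 + 376600/89113 = 928951450602409/219809795473340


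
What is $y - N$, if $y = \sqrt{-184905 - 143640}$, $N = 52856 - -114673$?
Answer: $-167529 + 21 i \sqrt{745} \approx -1.6753 \cdot 10^{5} + 573.19 i$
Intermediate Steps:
$N = 167529$ ($N = 52856 + 114673 = 167529$)
$y = 21 i \sqrt{745}$ ($y = \sqrt{-328545} = 21 i \sqrt{745} \approx 573.19 i$)
$y - N = 21 i \sqrt{745} - 167529 = -167529 + 21 i \sqrt{745}$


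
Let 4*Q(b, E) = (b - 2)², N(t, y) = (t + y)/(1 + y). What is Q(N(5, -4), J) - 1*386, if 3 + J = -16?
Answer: -13847/36 ≈ -384.64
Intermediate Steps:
N(t, y) = (t + y)/(1 + y)
J = -19 (J = -3 - 16 = -19)
Q(b, E) = (-2 + b)²/4 (Q(b, E) = (b - 2)²/4 = (-2 + b)²/4)
Q(N(5, -4), J) - 1*386 = (-2 + (5 - 4)/(1 - 4))²/4 - 1*386 = (-2 + 1/(-3))²/4 - 386 = (-2 - ⅓*1)²/4 - 386 = (-2 - ⅓)²/4 - 386 = (-7/3)²/4 - 386 = (¼)*(49/9) - 386 = 49/36 - 386 = -13847/36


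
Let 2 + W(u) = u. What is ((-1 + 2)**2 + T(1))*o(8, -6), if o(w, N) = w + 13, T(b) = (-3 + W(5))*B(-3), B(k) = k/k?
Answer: 21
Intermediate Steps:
W(u) = -2 + u
B(k) = 1
T(b) = 0 (T(b) = (-3 + (-2 + 5))*1 = (-3 + 3)*1 = 0*1 = 0)
o(w, N) = 13 + w
((-1 + 2)**2 + T(1))*o(8, -6) = ((-1 + 2)**2 + 0)*(13 + 8) = (1**2 + 0)*21 = (1 + 0)*21 = 1*21 = 21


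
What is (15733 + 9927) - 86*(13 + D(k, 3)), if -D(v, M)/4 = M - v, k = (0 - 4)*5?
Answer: 32454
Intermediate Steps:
k = -20 (k = -4*5 = -20)
D(v, M) = -4*M + 4*v (D(v, M) = -4*(M - v) = -4*M + 4*v)
(15733 + 9927) - 86*(13 + D(k, 3)) = (15733 + 9927) - 86*(13 + (-4*3 + 4*(-20))) = 25660 - 86*(13 + (-12 - 80)) = 25660 - 86*(13 - 92) = 25660 - 86*(-79) = 25660 + 6794 = 32454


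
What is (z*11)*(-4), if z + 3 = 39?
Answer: -1584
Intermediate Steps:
z = 36 (z = -3 + 39 = 36)
(z*11)*(-4) = (36*11)*(-4) = 396*(-4) = -1584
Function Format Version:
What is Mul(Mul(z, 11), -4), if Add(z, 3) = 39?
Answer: -1584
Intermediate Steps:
z = 36 (z = Add(-3, 39) = 36)
Mul(Mul(z, 11), -4) = Mul(Mul(36, 11), -4) = Mul(396, -4) = -1584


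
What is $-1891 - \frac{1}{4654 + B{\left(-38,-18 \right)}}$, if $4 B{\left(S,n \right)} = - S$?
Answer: $- \frac{17637359}{9327} \approx -1891.0$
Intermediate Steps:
$B{\left(S,n \right)} = - \frac{S}{4}$ ($B{\left(S,n \right)} = \frac{\left(-1\right) S}{4} = - \frac{S}{4}$)
$-1891 - \frac{1}{4654 + B{\left(-38,-18 \right)}} = -1891 - \frac{1}{4654 - - \frac{19}{2}} = -1891 - \frac{1}{4654 + \frac{19}{2}} = -1891 - \frac{1}{\frac{9327}{2}} = -1891 - \frac{2}{9327} = - \frac{17637359}{9327}$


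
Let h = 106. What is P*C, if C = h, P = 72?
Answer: 7632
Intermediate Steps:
C = 106
P*C = 72*106 = 7632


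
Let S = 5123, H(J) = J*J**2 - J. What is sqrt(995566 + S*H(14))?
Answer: 2*sqrt(3745339) ≈ 3870.6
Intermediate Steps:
H(J) = J**3 - J
sqrt(995566 + S*H(14)) = sqrt(995566 + 5123*(14**3 - 1*14)) = sqrt(995566 + 5123*(2744 - 14)) = sqrt(995566 + 5123*2730) = sqrt(995566 + 13985790) = sqrt(14981356) = 2*sqrt(3745339)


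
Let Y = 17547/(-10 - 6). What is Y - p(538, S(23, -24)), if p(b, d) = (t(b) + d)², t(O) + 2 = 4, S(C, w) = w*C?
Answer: -4857547/16 ≈ -3.0360e+5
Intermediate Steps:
S(C, w) = C*w
t(O) = 2 (t(O) = -2 + 4 = 2)
Y = -17547/16 (Y = 17547/(-16) = 17547*(-1/16) = -17547/16 ≈ -1096.7)
p(b, d) = (2 + d)²
Y - p(538, S(23, -24)) = -17547/16 - (2 + 23*(-24))² = -17547/16 - (2 - 552)² = -17547/16 - 1*(-550)² = -17547/16 - 1*302500 = -17547/16 - 302500 = -4857547/16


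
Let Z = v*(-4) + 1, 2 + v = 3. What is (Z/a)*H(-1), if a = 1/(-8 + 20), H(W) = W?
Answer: 36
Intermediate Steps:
v = 1 (v = -2 + 3 = 1)
a = 1/12 ≈ 0.083333
Z = -3 (Z = 1*(-4) + 1 = -4 + 1 = -3)
(Z/a)*H(-1) = -3/1/12*(-1) = -3*12*(-1) = -36*(-1) = 36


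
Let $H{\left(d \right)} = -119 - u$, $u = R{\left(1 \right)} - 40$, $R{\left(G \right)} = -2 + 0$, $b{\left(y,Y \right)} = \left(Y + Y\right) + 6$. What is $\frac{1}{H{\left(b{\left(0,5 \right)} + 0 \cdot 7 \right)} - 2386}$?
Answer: $- \frac{1}{2463} \approx -0.00040601$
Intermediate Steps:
$b{\left(y,Y \right)} = 6 + 2 Y$ ($b{\left(y,Y \right)} = 2 Y + 6 = 6 + 2 Y$)
$R{\left(G \right)} = -2$
$u = -42$ ($u = -2 - 40 = -42$)
$H{\left(d \right)} = -77$ ($H{\left(d \right)} = -119 - -42 = -119 + 42 = -77$)
$\frac{1}{H{\left(b{\left(0,5 \right)} + 0 \cdot 7 \right)} - 2386} = \frac{1}{-77 - 2386} = \frac{1}{-2463} = - \frac{1}{2463}$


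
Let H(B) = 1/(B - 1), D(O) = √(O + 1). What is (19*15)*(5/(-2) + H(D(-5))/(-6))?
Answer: -703 + 19*I ≈ -703.0 + 19.0*I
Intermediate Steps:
D(O) = √(1 + O)
H(B) = 1/(-1 + B)
(19*15)*(5/(-2) + H(D(-5))/(-6)) = (19*15)*(5/(-2) + 1/(-1 + √(1 - 5)*(-6))) = 285*(5*(-½) - ⅙/(-1 + √(-4))) = 285*(-5/2 - ⅙/(-1 + 2*I)) = 285*(-5/2 + ((-1 - 2*I)/5)*(-⅙)) = 285*(-5/2 - (-1 - 2*I)/30) = -1425/2 - 19*(-1 - 2*I)/2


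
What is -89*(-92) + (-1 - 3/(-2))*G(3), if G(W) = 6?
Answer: 8191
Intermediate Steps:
-89*(-92) + (-1 - 3/(-2))*G(3) = -89*(-92) + (-1 - 3/(-2))*6 = 8188 + (-1 - 3*(-½))*6 = 8188 + (-1 + 3/2)*6 = 8188 + (½)*6 = 8188 + 3 = 8191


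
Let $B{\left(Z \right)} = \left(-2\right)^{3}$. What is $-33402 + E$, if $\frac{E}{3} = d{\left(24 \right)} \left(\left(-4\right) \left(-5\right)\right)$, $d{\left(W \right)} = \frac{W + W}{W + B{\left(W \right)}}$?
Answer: $-33222$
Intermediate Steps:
$B{\left(Z \right)} = -8$
$d{\left(W \right)} = \frac{2 W}{-8 + W}$ ($d{\left(W \right)} = \frac{W + W}{W - 8} = \frac{2 W}{-8 + W}$)
$E = 180$ ($E = 3 \cdot 2 \cdot 24 \frac{1}{-8 + 24} \left(\left(-4\right) \left(-5\right)\right) = 3 \cdot 2 \cdot 24 \cdot \frac{1}{16} \cdot 20 = 3 \cdot 3 \cdot 20 = 3 \cdot 60 = 180$)
$-33402 + E = -33402 + 180 = -33222$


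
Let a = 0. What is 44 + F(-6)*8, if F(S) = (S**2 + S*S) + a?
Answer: 620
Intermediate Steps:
F(S) = 2*S**2 (F(S) = (S**2 + S*S) + 0 = (S**2 + S**2) + 0 = 2*S**2 + 0 = 2*S**2)
44 + F(-6)*8 = 44 + (2*(-6)**2)*8 = 44 + (2*36)*8 = 44 + 72*8 = 44 + 576 = 620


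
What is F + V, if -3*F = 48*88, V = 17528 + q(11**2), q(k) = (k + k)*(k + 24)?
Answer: 51210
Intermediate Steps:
q(k) = 2*k*(24 + k) (q(k) = (2*k)*(24 + k) = 2*k*(24 + k))
V = 52618 (V = 17528 + 2*11**2*(24 + 11**2) = 17528 + 2*121*(24 + 121) = 17528 + 2*121*145 = 17528 + 35090 = 52618)
F = -1408 (F = -16*88 = -1/3*4224 = -1408)
F + V = -1408 + 52618 = 51210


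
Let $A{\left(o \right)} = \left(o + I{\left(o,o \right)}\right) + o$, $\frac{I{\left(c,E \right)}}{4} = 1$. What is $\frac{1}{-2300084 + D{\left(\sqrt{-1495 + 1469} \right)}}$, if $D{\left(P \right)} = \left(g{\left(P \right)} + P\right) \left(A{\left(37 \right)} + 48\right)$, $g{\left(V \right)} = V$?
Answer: $- \frac{575021}{1322597014540} - \frac{63 i \sqrt{26}}{1322597014540} \approx -4.3477 \cdot 10^{-7} - 2.4288 \cdot 10^{-10} i$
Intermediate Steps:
$I{\left(c,E \right)} = 4$ ($I{\left(c,E \right)} = 4 \cdot 1 = 4$)
$A{\left(o \right)} = 4 + 2 o$ ($A{\left(o \right)} = \left(o + 4\right) + o = \left(4 + o\right) + o = 4 + 2 o$)
$D{\left(P \right)} = 252 P$ ($D{\left(P \right)} = \left(P + P\right) \left(\left(4 + 2 \cdot 37\right) + 48\right) = 2 P \left(\left(4 + 74\right) + 48\right) = 2 P \left(78 + 48\right) = 2 P 126 = 252 P$)
$\frac{1}{-2300084 + D{\left(\sqrt{-1495 + 1469} \right)}} = \frac{1}{-2300084 + 252 \sqrt{-1495 + 1469}} = \frac{1}{-2300084 + 252 \sqrt{-26}} = \frac{1}{-2300084 + 252 i \sqrt{26}}$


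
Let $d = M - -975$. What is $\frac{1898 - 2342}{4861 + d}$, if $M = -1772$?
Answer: $- \frac{111}{1016} \approx -0.10925$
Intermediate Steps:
$d = -797$ ($d = -1772 - -975 = -1772 + 975 = -797$)
$\frac{1898 - 2342}{4861 + d} = \frac{1898 - 2342}{4861 - 797} = - \frac{444}{4064} = \left(-444\right) \frac{1}{4064} = - \frac{111}{1016}$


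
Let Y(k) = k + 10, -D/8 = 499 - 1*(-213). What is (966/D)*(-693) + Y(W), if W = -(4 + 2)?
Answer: 346111/2848 ≈ 121.53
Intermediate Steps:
D = -5696 (D = -8*(499 - 1*(-213)) = -8*(499 + 213) = -8*712 = -5696)
W = -6 (W = -1*6 = -6)
Y(k) = 10 + k
(966/D)*(-693) + Y(W) = (966/(-5696))*(-693) + (10 - 6) = (966*(-1/5696))*(-693) + 4 = -483/2848*(-693) + 4 = 334719/2848 + 4 = 346111/2848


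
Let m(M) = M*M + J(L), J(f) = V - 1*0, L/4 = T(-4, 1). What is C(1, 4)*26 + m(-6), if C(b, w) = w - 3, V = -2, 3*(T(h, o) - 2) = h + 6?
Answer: 60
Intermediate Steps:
T(h, o) = 4 + h/3 (T(h, o) = 2 + (h + 6)/3 = 2 + (6 + h)/3 = 2 + (2 + h/3) = 4 + h/3)
C(b, w) = -3 + w
L = 32/3 (L = 4*(4 + (⅓)*(-4)) = 4*(4 - 4/3) = 4*(8/3) = 32/3 ≈ 10.667)
J(f) = -2 (J(f) = -2 - 1*0 = -2 + 0 = -2)
m(M) = -2 + M² (m(M) = M*M - 2 = M² - 2 = -2 + M²)
C(1, 4)*26 + m(-6) = (-3 + 4)*26 + (-2 + (-6)²) = 1*26 + (-2 + 36) = 26 + 34 = 60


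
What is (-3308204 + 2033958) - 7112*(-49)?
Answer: -925758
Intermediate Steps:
(-3308204 + 2033958) - 7112*(-49) = -1274246 + 348488 = -925758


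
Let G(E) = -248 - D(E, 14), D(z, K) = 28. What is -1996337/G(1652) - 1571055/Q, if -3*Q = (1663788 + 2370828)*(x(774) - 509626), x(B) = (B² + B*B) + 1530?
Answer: 463168646648216891/64034552505408 ≈ 7233.1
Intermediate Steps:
x(B) = 1530 + 2*B² (x(B) = (B² + B²) + 1530 = 2*B² + 1530 = 1530 + 2*B²)
G(E) = -276 (G(E) = -248 - 1*28 = -248 - 28 = -276)
Q = -928036992832 (Q = -(1663788 + 2370828)*((1530 + 2*774²) - 509626)/3 = -1344872*((1530 + 2*599076) - 509626) = -1344872*((1530 + 1198152) - 509626) = -1344872*(1199682 - 509626) = -1344872*690056 = -⅓*2784110978496 = -928036992832)
-1996337/G(1652) - 1571055/Q = -1996337/(-276) - 1571055/(-928036992832) = -1996337*(-1/276) - 1571055*(-1/928036992832) = 1996337/276 + 1571055/928036992832 = 463168646648216891/64034552505408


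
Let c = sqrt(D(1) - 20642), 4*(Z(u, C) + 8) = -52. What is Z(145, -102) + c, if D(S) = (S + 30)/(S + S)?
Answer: -21 + I*sqrt(82506)/2 ≈ -21.0 + 143.62*I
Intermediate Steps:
D(S) = (30 + S)/(2*S) (D(S) = (30 + S)/((2*S)) = (30 + S)*(1/(2*S)) = (30 + S)/(2*S))
Z(u, C) = -21 (Z(u, C) = -8 + (1/4)*(-52) = -8 - 13 = -21)
c = I*sqrt(82506)/2 (c = sqrt((1/2)*(30 + 1)/1 - 20642) = sqrt((1/2)*1*31 - 20642) = sqrt(31/2 - 20642) = sqrt(-41253/2) = I*sqrt(82506)/2 ≈ 143.62*I)
Z(145, -102) + c = -21 + I*sqrt(82506)/2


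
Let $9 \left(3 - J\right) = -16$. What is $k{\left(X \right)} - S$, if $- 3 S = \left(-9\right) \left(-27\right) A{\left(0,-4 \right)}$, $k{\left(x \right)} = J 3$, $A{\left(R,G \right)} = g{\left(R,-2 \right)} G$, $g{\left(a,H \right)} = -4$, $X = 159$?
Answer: $\frac{3931}{3} \approx 1310.3$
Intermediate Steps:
$J = \frac{43}{9}$ ($J = 3 - - \frac{16}{9} = 3 + \frac{16}{9} = \frac{43}{9} \approx 4.7778$)
$A{\left(R,G \right)} = - 4 G$
$k{\left(x \right)} = \frac{43}{3}$ ($k{\left(x \right)} = \frac{43}{9} \cdot 3 = \frac{43}{3}$)
$S = -1296$ ($S = - \frac{\left(-9\right) \left(-27\right) \left(\left(-4\right) \left(-4\right)\right)}{3} = - \frac{243 \cdot 16}{3} = \left(- \frac{1}{3}\right) 3888 = -1296$)
$k{\left(X \right)} - S = \frac{43}{3} - -1296 = \frac{43}{3} + 1296 = \frac{3931}{3}$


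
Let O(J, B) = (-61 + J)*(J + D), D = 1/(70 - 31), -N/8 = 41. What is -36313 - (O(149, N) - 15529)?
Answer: -1322032/39 ≈ -33898.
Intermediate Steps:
N = -328 (N = -8*41 = -328)
D = 1/39 ≈ 0.025641
O(J, B) = (-61 + J)*(1/39 + J) (O(J, B) = (-61 + J)*(J + 1/39) = (-61 + J)*(1/39 + J))
-36313 - (O(149, N) - 15529) = -36313 - ((-61/39 + 149² - 2378/39*149) - 15529) = -36313 - ((-61/39 + 22201 - 354322/39) - 15529) = -36313 - (511456/39 - 15529) = -36313 - 1*(-94175/39) = -36313 + 94175/39 = -1322032/39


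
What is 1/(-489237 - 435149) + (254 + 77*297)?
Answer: 21374577477/924386 ≈ 23123.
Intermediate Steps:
1/(-489237 - 435149) + (254 + 77*297) = 1/(-924386) + (254 + 22869) = -1/924386 + 23123 = 21374577477/924386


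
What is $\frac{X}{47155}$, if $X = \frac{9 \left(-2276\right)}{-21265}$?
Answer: $\frac{20484}{1002751075} \approx 2.0428 \cdot 10^{-5}$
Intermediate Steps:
$X = \frac{20484}{21265}$ ($X = \left(-20484\right) \left(- \frac{1}{21265}\right) = \frac{20484}{21265} \approx 0.96327$)
$\frac{X}{47155} = \frac{20484}{21265 \cdot 47155} = \frac{20484}{21265} \cdot \frac{1}{47155} = \frac{20484}{1002751075}$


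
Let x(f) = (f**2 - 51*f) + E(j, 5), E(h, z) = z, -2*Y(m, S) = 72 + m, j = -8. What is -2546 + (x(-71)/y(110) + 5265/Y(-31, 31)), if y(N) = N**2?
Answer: -1390128253/496100 ≈ -2802.1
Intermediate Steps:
Y(m, S) = -36 - m/2 (Y(m, S) = -(72 + m)/2 = -36 - m/2)
x(f) = 5 + f**2 - 51*f (x(f) = (f**2 - 51*f) + 5 = 5 + f**2 - 51*f)
-2546 + (x(-71)/y(110) + 5265/Y(-31, 31)) = -2546 + ((5 + (-71)**2 - 51*(-71))/(110**2) + 5265/(-36 - 1/2*(-31))) = -2546 + ((5 + 5041 + 3621)/12100 + 5265/(-36 + 31/2)) = -2546 + (8667*(1/12100) + 5265/(-41/2)) = -2546 + (8667/12100 + 5265*(-2/41)) = -2546 + (8667/12100 - 10530/41) = -2546 - 127057653/496100 = -1390128253/496100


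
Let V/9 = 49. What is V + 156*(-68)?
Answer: -10167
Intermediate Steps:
V = 441 (V = 9*49 = 441)
V + 156*(-68) = 441 + 156*(-68) = 441 - 10608 = -10167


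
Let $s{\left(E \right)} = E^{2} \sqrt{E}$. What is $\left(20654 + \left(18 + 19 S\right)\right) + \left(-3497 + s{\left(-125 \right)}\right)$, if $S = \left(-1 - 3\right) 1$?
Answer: $17099 + 78125 i \sqrt{5} \approx 17099.0 + 1.7469 \cdot 10^{5} i$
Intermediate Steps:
$S = -4$ ($S = \left(-4\right) 1 = -4$)
$s{\left(E \right)} = E^{\frac{5}{2}}$
$\left(20654 + \left(18 + 19 S\right)\right) + \left(-3497 + s{\left(-125 \right)}\right) = \left(20654 + \left(18 + 19 \left(-4\right)\right)\right) - \left(3497 - \left(-125\right)^{\frac{5}{2}}\right) = \left(20654 + \left(18 - 76\right)\right) - \left(3497 - 78125 i \sqrt{5}\right) = \left(20654 - 58\right) - \left(3497 - 78125 i \sqrt{5}\right) = 20596 - \left(3497 - 78125 i \sqrt{5}\right) = 17099 + 78125 i \sqrt{5}$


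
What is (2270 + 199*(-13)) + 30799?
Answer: 30482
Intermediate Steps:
(2270 + 199*(-13)) + 30799 = (2270 - 2587) + 30799 = -317 + 30799 = 30482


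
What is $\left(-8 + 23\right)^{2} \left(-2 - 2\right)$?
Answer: $-900$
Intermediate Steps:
$\left(-8 + 23\right)^{2} \left(-2 - 2\right) = 15^{2} \left(-2 - 2\right) = 225 \left(-4\right) = -900$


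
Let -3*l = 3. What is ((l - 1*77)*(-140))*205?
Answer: 2238600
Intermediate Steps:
l = -1 (l = -1/3*3 = -1)
((l - 1*77)*(-140))*205 = ((-1 - 1*77)*(-140))*205 = ((-1 - 77)*(-140))*205 = -78*(-140)*205 = 10920*205 = 2238600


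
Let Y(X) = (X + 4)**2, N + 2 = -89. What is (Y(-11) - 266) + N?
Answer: -308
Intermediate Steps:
N = -91 (N = -2 - 89 = -91)
Y(X) = (4 + X)**2
(Y(-11) - 266) + N = ((4 - 11)**2 - 266) - 91 = ((-7)**2 - 266) - 91 = (49 - 266) - 91 = -217 - 91 = -308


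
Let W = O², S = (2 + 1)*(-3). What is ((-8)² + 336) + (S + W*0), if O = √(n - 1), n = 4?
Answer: 391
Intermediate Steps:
S = -9 (S = 3*(-3) = -9)
O = √3 (O = √(4 - 1) = √3 ≈ 1.7320)
W = 3 (W = (√3)² = 3)
((-8)² + 336) + (S + W*0) = ((-8)² + 336) + (-9 + 3*0) = (64 + 336) + (-9 + 0) = 400 - 9 = 391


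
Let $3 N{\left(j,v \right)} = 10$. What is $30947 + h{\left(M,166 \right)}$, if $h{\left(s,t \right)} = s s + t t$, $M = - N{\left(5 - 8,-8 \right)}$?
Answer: $\frac{526627}{9} \approx 58514.0$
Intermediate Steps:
$N{\left(j,v \right)} = \frac{10}{3}$ ($N{\left(j,v \right)} = \frac{1}{3} \cdot 10 = \frac{10}{3}$)
$M = - \frac{10}{3}$ ($M = \left(-1\right) \frac{10}{3} = - \frac{10}{3} \approx -3.3333$)
$h{\left(s,t \right)} = s^{2} + t^{2}$
$30947 + h{\left(M,166 \right)} = 30947 + \left(\left(- \frac{10}{3}\right)^{2} + 166^{2}\right) = 30947 + \left(\frac{100}{9} + 27556\right) = 30947 + \frac{248104}{9} = \frac{526627}{9}$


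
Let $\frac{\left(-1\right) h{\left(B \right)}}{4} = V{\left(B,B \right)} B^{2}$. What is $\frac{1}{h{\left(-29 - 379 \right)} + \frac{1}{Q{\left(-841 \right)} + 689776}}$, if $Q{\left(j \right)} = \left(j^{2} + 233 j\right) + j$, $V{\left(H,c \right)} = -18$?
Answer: $\frac{1200263}{14385641762305} \approx 8.3435 \cdot 10^{-8}$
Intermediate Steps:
$Q{\left(j \right)} = j^{2} + 234 j$
$h{\left(B \right)} = 72 B^{2}$ ($h{\left(B \right)} = - 4 \left(- 18 B^{2}\right) = 72 B^{2}$)
$\frac{1}{h{\left(-29 - 379 \right)} + \frac{1}{Q{\left(-841 \right)} + 689776}} = \frac{1}{72 \left(-29 - 379\right)^{2} + \frac{1}{- 841 \left(234 - 841\right) + 689776}} = \frac{1}{72 \left(-29 - 379\right)^{2} + \frac{1}{\left(-841\right) \left(-607\right) + 689776}} = \frac{1}{72 \left(-408\right)^{2} + \frac{1}{510487 + 689776}} = \frac{1}{72 \cdot 166464 + \frac{1}{1200263}} = \frac{1}{11985408 + \frac{1}{1200263}} = \frac{1}{\frac{14385641762305}{1200263}} = \frac{1200263}{14385641762305}$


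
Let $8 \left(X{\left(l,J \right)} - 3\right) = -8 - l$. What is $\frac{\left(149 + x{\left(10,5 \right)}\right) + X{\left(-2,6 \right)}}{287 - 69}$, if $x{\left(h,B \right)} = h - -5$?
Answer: $\frac{665}{872} \approx 0.76261$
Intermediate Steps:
$X{\left(l,J \right)} = 2 - \frac{l}{8}$ ($X{\left(l,J \right)} = 3 + \frac{-8 - l}{8} = 3 - \left(1 + \frac{l}{8}\right) = 2 - \frac{l}{8}$)
$x{\left(h,B \right)} = 5 + h$ ($x{\left(h,B \right)} = h + 5 = 5 + h$)
$\frac{\left(149 + x{\left(10,5 \right)}\right) + X{\left(-2,6 \right)}}{287 - 69} = \frac{\left(149 + \left(5 + 10\right)\right) + \left(2 - - \frac{1}{4}\right)}{287 - 69} = \frac{\left(149 + 15\right) + \left(2 + \frac{1}{4}\right)}{218} = \left(164 + \frac{9}{4}\right) \frac{1}{218} = \frac{665}{4} \cdot \frac{1}{218} = \frac{665}{872}$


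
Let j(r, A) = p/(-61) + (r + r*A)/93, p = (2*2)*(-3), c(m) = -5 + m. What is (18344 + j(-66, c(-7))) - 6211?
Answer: 22958637/1891 ≈ 12141.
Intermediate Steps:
p = -12 (p = 4*(-3) = -12)
j(r, A) = 12/61 + r/93 + A*r/93 (j(r, A) = -12/(-61) + (r + r*A)/93 = -12*(-1/61) + (r + A*r)*(1/93) = 12/61 + (r/93 + A*r/93) = 12/61 + r/93 + A*r/93)
(18344 + j(-66, c(-7))) - 6211 = (18344 + (12/61 + (1/93)*(-66) + (1/93)*(-5 - 7)*(-66))) - 6211 = (18344 + (12/61 - 22/31 + (1/93)*(-12)*(-66))) - 6211 = (18344 + (12/61 - 22/31 + 264/31)) - 6211 = (18344 + 15134/1891) - 6211 = 34703638/1891 - 6211 = 22958637/1891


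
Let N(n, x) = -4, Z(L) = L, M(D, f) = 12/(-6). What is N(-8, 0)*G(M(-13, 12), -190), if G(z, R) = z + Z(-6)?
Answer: 32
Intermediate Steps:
M(D, f) = -2 (M(D, f) = 12*(-1/6) = -2)
G(z, R) = -6 + z (G(z, R) = z - 6 = -6 + z)
N(-8, 0)*G(M(-13, 12), -190) = -4*(-6 - 2) = -4*(-8) = 32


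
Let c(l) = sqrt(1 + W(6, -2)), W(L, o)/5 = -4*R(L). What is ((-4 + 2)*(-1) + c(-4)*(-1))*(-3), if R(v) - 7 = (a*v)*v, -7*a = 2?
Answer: -6 + 3*sqrt(3269)/7 ≈ 18.504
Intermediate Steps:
a = -2/7 (a = -1/7*2 = -2/7 ≈ -0.28571)
R(v) = 7 - 2*v**2/7 (R(v) = 7 + (-2*v/7)*v = 7 - 2*v**2/7)
W(L, o) = -140 + 40*L**2/7 (W(L, o) = 5*(-4*(7 - 2*L**2/7)) = 5*(-28 + 8*L**2/7) = -140 + 40*L**2/7)
c(l) = sqrt(3269)/7 (c(l) = sqrt(1 + (-140 + (40/7)*6**2)) = sqrt(1 + (-140 + (40/7)*36)) = sqrt(1 + (-140 + 1440/7)) = sqrt(1 + 460/7) = sqrt(467/7) = sqrt(3269)/7)
((-4 + 2)*(-1) + c(-4)*(-1))*(-3) = ((-4 + 2)*(-1) + (sqrt(3269)/7)*(-1))*(-3) = (-2*(-1) - sqrt(3269)/7)*(-3) = (2 - sqrt(3269)/7)*(-3) = -6 + 3*sqrt(3269)/7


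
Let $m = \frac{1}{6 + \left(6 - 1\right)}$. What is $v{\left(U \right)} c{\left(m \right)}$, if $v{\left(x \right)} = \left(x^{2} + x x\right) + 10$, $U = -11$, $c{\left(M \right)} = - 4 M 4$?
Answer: $- \frac{4032}{11} \approx -366.55$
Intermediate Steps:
$m = \frac{1}{11}$ ($m = \frac{1}{6 + \left(6 - 1\right)} = \frac{1}{6 + 5} = \frac{1}{11} \approx 0.090909$)
$c{\left(M \right)} = - 16 M$
$v{\left(x \right)} = 10 + 2 x^{2}$ ($v{\left(x \right)} = \left(x^{2} + x^{2}\right) + 10 = 2 x^{2} + 10 = 10 + 2 x^{2}$)
$v{\left(U \right)} c{\left(m \right)} = \left(10 + 2 \left(-11\right)^{2}\right) \left(\left(-16\right) \frac{1}{11}\right) = \left(10 + 2 \cdot 121\right) \left(- \frac{16}{11}\right) = \left(10 + 242\right) \left(- \frac{16}{11}\right) = 252 \left(- \frac{16}{11}\right) = - \frac{4032}{11}$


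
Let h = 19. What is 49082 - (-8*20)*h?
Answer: 52122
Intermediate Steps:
49082 - (-8*20)*h = 49082 - (-8*20)*19 = 49082 - (-160)*19 = 49082 - 1*(-3040) = 49082 + 3040 = 52122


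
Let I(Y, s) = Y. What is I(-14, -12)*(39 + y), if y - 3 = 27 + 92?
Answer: -2254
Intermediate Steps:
y = 122 (y = 3 + (27 + 92) = 3 + 119 = 122)
I(-14, -12)*(39 + y) = -14*(39 + 122) = -14*161 = -2254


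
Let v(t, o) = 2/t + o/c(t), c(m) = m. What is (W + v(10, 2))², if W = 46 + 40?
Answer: 186624/25 ≈ 7465.0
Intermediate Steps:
v(t, o) = 2/t + o/t
W = 86
(W + v(10, 2))² = (86 + (2 + 2)/10)² = (86 + (⅒)*4)² = (86 + ⅖)² = (432/5)² = 186624/25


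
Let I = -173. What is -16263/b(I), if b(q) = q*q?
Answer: -16263/29929 ≈ -0.54339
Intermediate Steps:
b(q) = q**2
-16263/b(I) = -16263/((-173)**2) = -16263/29929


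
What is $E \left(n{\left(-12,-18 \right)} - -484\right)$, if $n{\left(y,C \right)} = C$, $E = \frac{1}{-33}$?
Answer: $- \frac{466}{33} \approx -14.121$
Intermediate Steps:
$E = - \frac{1}{33} \approx -0.030303$
$E \left(n{\left(-12,-18 \right)} - -484\right) = - \frac{-18 - -484}{33} = - \frac{-18 + 484}{33} = \left(- \frac{1}{33}\right) 466 = - \frac{466}{33}$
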